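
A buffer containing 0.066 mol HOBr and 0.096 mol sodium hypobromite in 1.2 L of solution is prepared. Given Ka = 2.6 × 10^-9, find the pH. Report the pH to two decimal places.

pH = 8.75

pKa = −log(2.6 × 10^-9) = 8.585
Henderson–Hasselbalch: pH = pKa + log([OBr-]/[HOBr]) = 8.585 + log(0.096/0.066)
pH = 8.585 + (+0.163) = 8.75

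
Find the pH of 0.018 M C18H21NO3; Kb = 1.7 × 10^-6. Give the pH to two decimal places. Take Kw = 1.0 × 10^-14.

pH = 10.24

C18H21NO3 + H2O ⇌ C18H22NO3+ + OH-
Kb = [OH-]²/(0.018 − [OH-]) = 1.7 × 10^-6
Since Kb ≪ C₀, [OH-] ≈ √(Kb·C₀) = 1.75 × 10^-4 M.
([OH-]/C₀ = 0.97% < 5%, so the approximation holds.)
pOH = −log(1.75 × 10^-4) = 3.76; pH = 14.00 − 3.76 = 10.24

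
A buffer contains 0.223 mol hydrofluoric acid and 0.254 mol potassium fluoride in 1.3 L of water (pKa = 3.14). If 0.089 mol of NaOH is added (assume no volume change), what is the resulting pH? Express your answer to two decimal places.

OH- converts HF to F-: HF → 0.134 mol, F- → 0.343 mol.
pH = pKa + log(n_F-/n_HF) = 3.14 + log(0.343/0.134) = 3.14 + (+0.408)

pH = 3.55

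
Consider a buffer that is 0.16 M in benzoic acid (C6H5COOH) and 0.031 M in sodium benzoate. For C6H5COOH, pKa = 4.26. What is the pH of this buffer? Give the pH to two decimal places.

pH = 3.55

Using pH = pKa + log([base]/[acid]) with [base]/[acid] = 0.031/0.16:
pH = 4.26 + (-0.713) = 3.55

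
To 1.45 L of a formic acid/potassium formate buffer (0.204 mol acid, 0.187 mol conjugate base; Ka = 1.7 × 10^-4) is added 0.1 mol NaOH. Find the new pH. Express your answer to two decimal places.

pH = 4.21

After neutralization: n(HCOOH) = 0.104 mol, n(HCOO-) = 0.287 mol.
pKa = −log(1.7 × 10^-4) = 3.770
pH = pKa + log([A⁻]/[HA]) = 3.770 + log(0.287/0.104) = 3.770 +0.441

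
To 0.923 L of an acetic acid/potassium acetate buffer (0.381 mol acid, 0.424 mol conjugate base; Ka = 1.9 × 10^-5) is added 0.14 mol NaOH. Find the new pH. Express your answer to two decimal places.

pH = 5.09

OH- converts CH3COOH to CH3COO-: CH3COOH → 0.241 mol, CH3COO- → 0.564 mol.
pKa = −log(1.9 × 10^-5) = 4.721
Henderson–Hasselbalch with mole ratio 0.564/0.241: pH = 4.721 + (+0.369)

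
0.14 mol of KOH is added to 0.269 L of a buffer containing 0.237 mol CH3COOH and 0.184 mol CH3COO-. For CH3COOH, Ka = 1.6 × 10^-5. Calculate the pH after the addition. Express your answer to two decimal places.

OH- converts CH3COOH to CH3COO-: CH3COOH → 0.097 mol, CH3COO- → 0.324 mol.
pKa = −log(1.6 × 10^-5) = 4.796
pH = pKa + log(n_CH3COO-/n_CH3COOH) = 4.796 + log(0.324/0.097) = 4.796 + (+0.524)

pH = 5.32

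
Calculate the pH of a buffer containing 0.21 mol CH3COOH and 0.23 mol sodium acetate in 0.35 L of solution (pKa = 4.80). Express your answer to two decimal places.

pH = 4.84

Henderson–Hasselbalch: pH = pKa + log([CH3COO-]/[CH3COOH]) = 4.80 + log(0.23/0.21)
pH = 4.80 + (+0.040) = 4.84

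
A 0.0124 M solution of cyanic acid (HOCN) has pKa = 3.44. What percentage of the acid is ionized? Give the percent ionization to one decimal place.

HOCN ⇌ OCN- + H+; let x = [H+] at equilibrium.
Ka = 10^(−3.44) = 3.63 × 10^-4
Solve x² + 0.000363x − 4.5e-06 = 0 → x = 1.95 × 10^-3 M
% ionization = x/C₀ × 100% = 1.95 × 10^-3/0.0124 × 100% = 15.7%

15.7%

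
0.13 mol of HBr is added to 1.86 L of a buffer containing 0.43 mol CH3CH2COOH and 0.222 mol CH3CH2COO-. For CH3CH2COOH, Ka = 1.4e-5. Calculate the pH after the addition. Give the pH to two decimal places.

pH = 4.07

After neutralization: n(CH3CH2COOH) = 0.56 mol, n(CH3CH2COO-) = 0.092 mol.
pKa = −log(1.4 × 10^-5) = 4.854
pH = pKa + log(n_CH3CH2COO-/n_CH3CH2COOH) = 4.854 + log(0.092/0.56) = 4.854 + (-0.784)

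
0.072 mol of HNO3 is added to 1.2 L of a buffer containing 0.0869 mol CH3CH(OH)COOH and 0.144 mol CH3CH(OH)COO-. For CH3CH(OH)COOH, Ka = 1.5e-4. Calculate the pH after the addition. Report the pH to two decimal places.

Added H+ converts CH3CH(OH)COO- to CH3CH(OH)COOH: CH3CH(OH)COOH → 0.159 mol, CH3CH(OH)COO- → 0.072 mol.
pKa = −log(1.5 × 10^-4) = 3.824
Henderson–Hasselbalch with mole ratio 0.072/0.159: pH = 3.824 + (-0.344)

pH = 3.48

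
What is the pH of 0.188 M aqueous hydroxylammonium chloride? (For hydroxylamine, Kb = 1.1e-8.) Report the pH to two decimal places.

pH = 3.38

NH3OH+ is the conjugate acid of the weak base NH2OH.
Ka = Kw/Kb = 1.0×10^-14 / 1.1 × 10^-8 = 9.09 × 10^-7
Ka = [H+]²/(0.188 − [H+]) = 9.09 × 10^-7
Neglecting [H+] in the denominator: [H+] = √(9.09 × 10^-7 × 0.188) = 4.13 × 10^-4 M
pH = −log(4.13 × 10^-4) = 3.38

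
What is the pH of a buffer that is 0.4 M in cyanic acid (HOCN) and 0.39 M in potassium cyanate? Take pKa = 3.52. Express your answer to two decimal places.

pH = 3.51

pH = pKa + log([A⁻]/[HA]) = 3.52 + log(0.39/0.4)
pH = 3.52 + (-0.011) = 3.51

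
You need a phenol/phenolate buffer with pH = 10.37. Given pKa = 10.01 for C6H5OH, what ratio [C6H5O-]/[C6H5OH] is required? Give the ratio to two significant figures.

pH = pKa + log(r) ⇒ log(r) = 10.37 − 10.01 = +0.36
r = [C6H5O-]/[C6H5OH] = 10^(+0.36) = 2.29

ratio = 2.3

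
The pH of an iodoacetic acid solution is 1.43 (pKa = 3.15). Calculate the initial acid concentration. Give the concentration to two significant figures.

[H+] = 10^(-1.43) = 3.72 × 10^-2 M = x
Ka = 10^(−3.15) = 7.08 × 10^-4
Ka = x²/(C₀ − x) ⇒ C₀ = x + x²/Ka
C₀ = 3.72 × 10^-2 + (3.72 × 10^-2)²/(7.08 × 10^-4) = 1.99 M

C₀ = 2.0 M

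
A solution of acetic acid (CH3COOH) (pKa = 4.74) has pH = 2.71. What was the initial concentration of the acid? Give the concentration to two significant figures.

C₀ = 2.1 × 10^-1 M

[H+] = 10^(-2.71) = 1.95 × 10^-3 M = x
Ka = 10^(−4.74) = 1.82 × 10^-5
Ka = x²/(C₀ − x) ⇒ C₀ = x + x²/Ka
C₀ = 1.95 × 10^-3 + (1.95 × 10^-3)²/(1.82 × 10^-5) = 2.11 × 10^-1 M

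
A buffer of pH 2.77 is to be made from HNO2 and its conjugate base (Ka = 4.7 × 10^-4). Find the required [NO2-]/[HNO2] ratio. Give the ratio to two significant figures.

pKa = -log(4.7 × 10^-4) = 3.328
pH = pKa + log(r) ⇒ log(r) = 2.77 − 3.328 = -0.558
r = [NO2-]/[HNO2] = 10^(-0.558) = 0.277

ratio = 0.28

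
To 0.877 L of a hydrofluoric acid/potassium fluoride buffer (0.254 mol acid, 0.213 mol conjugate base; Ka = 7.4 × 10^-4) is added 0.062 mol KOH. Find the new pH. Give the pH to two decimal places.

After neutralization: n(HF) = 0.192 mol, n(F-) = 0.275 mol.
pKa = −log(7.4 × 10^-4) = 3.131
pH = pKa + log([A⁻]/[HA]) = 3.131 + log(0.275/0.192) = 3.131 +0.156

pH = 3.29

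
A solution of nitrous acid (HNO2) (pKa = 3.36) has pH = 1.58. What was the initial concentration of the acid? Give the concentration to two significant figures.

[H+] = 10^(-1.58) = 2.63 × 10^-2 M = x
Ka = 10^(−3.36) = 4.37 × 10^-4
Ka = x²/(C₀ − x) ⇒ C₀ = x + x²/Ka
C₀ = 2.63 × 10^-2 + (2.63 × 10^-2)²/(4.37 × 10^-4) = 1.61 M

C₀ = 1.6 M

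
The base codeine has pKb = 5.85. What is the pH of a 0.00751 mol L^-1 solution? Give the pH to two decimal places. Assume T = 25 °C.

C18H21NO3 + H2O ⇌ C18H22NO3+ + OH-
Kb = 10^(−5.85) = 1.41 × 10^-6
Kb = [OH-]²/(0.00751 − [OH-]) = 1.41 × 10^-6
Neglecting [OH-] in the denominator: [OH-] = √(1.41 × 10^-6 × 0.00751) = 1.03 × 10^-4 M
([OH-]/C₀ = 1.4% < 5%, so the approximation holds.)
pOH = −log(1.03 × 10^-4) = 3.99; pH = 14.00 − 3.99 = 10.01

pH = 10.01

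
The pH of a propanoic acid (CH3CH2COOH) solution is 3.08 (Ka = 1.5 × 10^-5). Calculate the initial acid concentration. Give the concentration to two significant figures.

C₀ = 4.7 × 10^-2 M

[H+] = 10^(-3.08) = 8.32 × 10^-4 M = x
Ka = x²/(C₀ − x) ⇒ C₀ = x + x²/Ka
C₀ = 8.32 × 10^-4 + (8.32 × 10^-4)²/(1.5 × 10^-5) = 4.70 × 10^-2 M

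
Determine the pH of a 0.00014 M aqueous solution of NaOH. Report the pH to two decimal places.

pH = 10.15

NaOH is a strong base; [OH-] = 0.00014 M.
pOH = -log(0.00014) = 3.85
pH = 14.00 - 3.85 = 10.15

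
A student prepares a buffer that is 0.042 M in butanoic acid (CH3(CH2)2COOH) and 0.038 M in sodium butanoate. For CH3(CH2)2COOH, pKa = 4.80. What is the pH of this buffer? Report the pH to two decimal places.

pH = pKa + log([A⁻]/[HA]) = 4.80 + log(0.038/0.042)
pH = 4.80 + (-0.043) = 4.76

pH = 4.76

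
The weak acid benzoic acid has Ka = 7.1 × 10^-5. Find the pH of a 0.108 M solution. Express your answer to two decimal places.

C6H5COOH ⇌ C6H5COO- + H+
Let x = [H+] at equilibrium. Ka = x²/(0.108 − x).
Assume x ≪ 0.108: x ≈ √(7.1 × 10^-5 × 0.108) = 2.77 × 10^-3 M
pH = −log(2.77 × 10^-3) = 2.56

pH = 2.56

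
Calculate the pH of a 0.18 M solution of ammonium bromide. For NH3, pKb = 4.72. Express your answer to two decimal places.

NH4+ is the conjugate acid of the weak base NH3.
Kb = 10^(−4.72) = 1.91 × 10^-5
Ka = Kw/Kb = 1.0×10^-14 / 1.91 × 10^-5 = 5.24 × 10^-10
Ka = x²/(0.18 − x) = 5.24 × 10^-10
Neglecting x in the denominator: x = √(5.24 × 10^-10 × 0.18) = 9.71 × 10^-6 M
pH = −log(9.71 × 10^-6) = 5.01

pH = 5.01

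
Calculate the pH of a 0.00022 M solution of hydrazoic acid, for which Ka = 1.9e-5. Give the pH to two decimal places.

HN3 ⇌ N3- + H+
Ka = [H+]²/(0.00022 − [H+]) = 1.9 × 10^-5
The 5% rule fails; solving [H+]² + Ka·[H+] − Ka·C₀ = 0 exactly:
[H+] = [−1.9e-05 + √(1.9e-05² + 1.67e-08)]/2 = 5.58 × 10^-5 M
pH = −log[H+] = −log(5.58 × 10^-5) = 4.25

pH = 4.25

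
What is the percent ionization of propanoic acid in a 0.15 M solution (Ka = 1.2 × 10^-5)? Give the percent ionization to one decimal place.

0.9%

CH3CH2COOH ⇌ CH3CH2COO- + H+; let x = [H+] at equilibrium.
x ≈ √(Ka·C₀) = √(1.2 × 10^-5 × 0.15) = 1.34 × 10^-3 M
Fraction ionized = 1.34 × 10^-3 / 0.15 = 0.0089 → 0.9%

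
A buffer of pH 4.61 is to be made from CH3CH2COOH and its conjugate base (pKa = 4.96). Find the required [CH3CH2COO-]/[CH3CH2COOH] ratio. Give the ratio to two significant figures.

ratio = 0.45

pH = pKa + log(r) ⇒ log(r) = 4.61 − 4.96 = -0.35
r = [CH3CH2COO-]/[CH3CH2COOH] = 10^(-0.35) = 0.447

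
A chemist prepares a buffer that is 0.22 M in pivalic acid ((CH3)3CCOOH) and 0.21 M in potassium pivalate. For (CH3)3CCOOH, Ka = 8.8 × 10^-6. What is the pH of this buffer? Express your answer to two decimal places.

pKa = −log(8.8 × 10^-6) = 5.056
Henderson–Hasselbalch: pH = pKa + log([(CH3)3CCOO-]/[(CH3)3CCOOH]) = 5.056 + log(0.21/0.22)
pH = 5.056 + (-0.020) = 5.04

pH = 5.04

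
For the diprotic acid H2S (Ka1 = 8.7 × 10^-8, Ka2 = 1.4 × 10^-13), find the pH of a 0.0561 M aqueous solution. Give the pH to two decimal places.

Since Ka1 ≫ Ka2, the first ionization dominates [H+].
Ka1 = x²/(0.0561 − x) = 8.7 × 10^-8
x ≈ √(8.7 × 10^-8 × 0.0561) = 6.99 × 10^-5 M
pH = −log(6.99 × 10^-5) = 4.16

pH = 4.16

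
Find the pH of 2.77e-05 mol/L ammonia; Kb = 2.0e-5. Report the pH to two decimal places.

pH = 9.19

NH3 + H2O ⇌ NH4+ + OH-
Kb = x²/(2.77e-05 − x) = 2.0 × 10^-5
The 5% rule fails; solving x² + Kb·x − Kb·C₀ = 0 exactly:
x = (−Kb + √(Kb² + 4·Kb·C₀))/2 = 1.56 × 10^-5 M
pOH = −log(1.56 × 10^-5) = 4.81; pH = 14.00 − 4.81 = 9.19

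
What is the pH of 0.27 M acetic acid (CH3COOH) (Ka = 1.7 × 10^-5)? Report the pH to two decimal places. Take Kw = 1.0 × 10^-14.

pH = 2.67

CH3COOH ⇌ CH3COO- + H+
Ka = [H+]²/(0.27 − [H+]) = 1.7 × 10^-5
Assume [H+] ≪ 0.27: [H+] ≈ √(1.7 × 10^-5 × 0.27) = 2.14 × 10^-3 M
([H+]/C₀ = 0.79% < 5%, so the approximation holds.)
pH = −log[H+] = −log(2.14 × 10^-3) = 2.67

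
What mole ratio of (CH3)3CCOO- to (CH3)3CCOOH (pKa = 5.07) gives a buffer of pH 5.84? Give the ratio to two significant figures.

ratio = 5.9

pH = pKa + log(r) ⇒ log(r) = 5.84 − 5.07 = +0.77
r = [(CH3)3CCOO-]/[(CH3)3CCOOH] = 10^(+0.77) = 5.89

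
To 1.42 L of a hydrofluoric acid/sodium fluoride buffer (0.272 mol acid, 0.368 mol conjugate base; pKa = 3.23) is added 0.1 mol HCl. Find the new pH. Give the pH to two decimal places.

Added H+ converts F- to HF: HF → 0.372 mol, F- → 0.268 mol.
Henderson–Hasselbalch with mole ratio 0.268/0.372: pH = 3.23 + (-0.142)

pH = 3.09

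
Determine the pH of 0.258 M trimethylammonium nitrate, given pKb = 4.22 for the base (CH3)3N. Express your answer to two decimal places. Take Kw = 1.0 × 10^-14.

pH = 5.18

(CH3)3NH+ is the conjugate acid of the weak base (CH3)3N.
Kb = 10^(−4.22) = 6.03 × 10^-5
Ka = Kw/Kb = 1.0×10^-14 / 6.03 × 10^-5 = 1.66 × 10^-10
From the ICE table, Ka = x²/(0.258 − x) = 1.66 × 10^-10.
Since Ka ≪ C₀, x ≈ √(Ka·C₀) = 6.54 × 10^-6 M.
pH = −log[H+] = −log(6.54 × 10^-6) = 5.18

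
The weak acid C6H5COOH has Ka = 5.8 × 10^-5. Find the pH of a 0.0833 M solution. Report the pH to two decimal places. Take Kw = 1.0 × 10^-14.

C6H5COOH ⇌ C6H5COO- + H+
From the ICE table, Ka = x²/(0.0833 − x) = 5.8 × 10^-5.
Since Ka ≪ C₀, x ≈ √(Ka·C₀) = 2.20 × 10^-3 M.
Check: 2.6% ionized — well under 5%, approximation valid.
pH = −log(2.20 × 10^-3) = 2.66

pH = 2.66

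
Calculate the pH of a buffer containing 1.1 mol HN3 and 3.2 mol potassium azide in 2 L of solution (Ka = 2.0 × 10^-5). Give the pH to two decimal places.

pKa = −log(2.0 × 10^-5) = 4.699
pH = pKa + log([A⁻]/[HA]) = 4.699 + log(3.2/1.1)
pH = 4.699 + (+0.464) = 5.16

pH = 5.16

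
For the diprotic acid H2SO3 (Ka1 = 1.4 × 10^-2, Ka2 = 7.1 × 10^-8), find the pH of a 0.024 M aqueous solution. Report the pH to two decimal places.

Ka1 ≫ Ka2, so treat the first dissociation as the only significant source of H+.
Ka1 = x²/(0.024 − x) = 1.4 × 10^-2
Solving the quadratic: x = (−Ka1 + √(Ka1² + 4·Ka1·C₀))/2 = 1.26 × 10^-2 M
pH = −log(1.26 × 10^-2) = 1.90

pH = 1.90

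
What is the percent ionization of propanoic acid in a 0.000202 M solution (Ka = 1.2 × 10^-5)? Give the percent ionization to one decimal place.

21.6%

CH3CH2COOH ⇌ CH3CH2COO- + H+; let x = [H+] at equilibrium.
Ka = x²/(C₀ − x); solving the quadratic gives x = 4.36 × 10^-5 M.
Fraction ionized = 4.36 × 10^-5 / 0.000202 = 0.2158 → 21.6%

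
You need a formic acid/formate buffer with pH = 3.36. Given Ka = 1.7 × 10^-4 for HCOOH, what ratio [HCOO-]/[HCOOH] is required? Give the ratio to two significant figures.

ratio = 0.39

pKa = -log(1.7 × 10^-4) = 3.770
pH = pKa + log(r) ⇒ log(r) = 3.36 − 3.770 = -0.410
r = [HCOO-]/[HCOOH] = 10^(-0.410) = 0.389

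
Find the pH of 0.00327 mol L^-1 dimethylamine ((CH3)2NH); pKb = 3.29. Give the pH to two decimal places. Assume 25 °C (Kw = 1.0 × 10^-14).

(CH3)2NH + H2O ⇌ (CH3)2NH2+ + OH-
Kb = 10^(−3.29) = 5.13 × 10^-4
From the ICE table, Kb = x²/(0.00327 − x) = 5.13 × 10^-4.
The 5% rule fails; solving x² + Kb·x − Kb·C₀ = 0 exactly:
x = [−0.000513 + √(0.000513² + 6.71e-06)]/2 = 1.06 × 10^-3 M
pOH = −log(1.06 × 10^-3) = 2.97; pH = 14.00 − 2.97 = 11.03

pH = 11.03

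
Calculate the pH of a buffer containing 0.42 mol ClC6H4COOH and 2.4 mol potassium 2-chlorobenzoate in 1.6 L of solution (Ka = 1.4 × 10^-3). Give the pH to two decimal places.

pH = 3.61

pKa = −log(1.4 × 10^-3) = 2.854
pH = pKa + log([A⁻]/[HA]) = 2.854 + log(2.4/0.42)
pH = 2.854 + (+0.757) = 3.61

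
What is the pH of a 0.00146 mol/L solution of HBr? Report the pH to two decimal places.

pH = 2.84

HBr is a strong acid and dissociates completely, so [H+] = 0.00146 M.
pH = -log(0.00146) = 2.84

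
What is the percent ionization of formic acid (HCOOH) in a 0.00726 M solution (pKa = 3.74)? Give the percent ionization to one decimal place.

HCOOH ⇌ HCOO- + H+; let x = [H+] at equilibrium.
Ka = 10^(−3.74) = 1.82 × 10^-4
Ka = x²/(C₀ − x); solving the quadratic gives x = 1.06 × 10^-3 M.
Fraction ionized = 1.06 × 10^-3 / 0.00726 = 0.1460 → 14.6%

14.6%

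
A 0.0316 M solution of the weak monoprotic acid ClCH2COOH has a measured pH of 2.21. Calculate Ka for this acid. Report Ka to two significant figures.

Ka = 1.5 × 10^-3

[H+] = 10^(-2.21) = 6.17 × 10^-3 M
At equilibrium [HA] = 0.0316 − 6.17 × 10^-3 = 2.54 × 10^-2 M
Ka = [H+][A-]/[HA] = (6.17 × 10^-3)² / 2.54 × 10^-2 = 1.5 × 10^-3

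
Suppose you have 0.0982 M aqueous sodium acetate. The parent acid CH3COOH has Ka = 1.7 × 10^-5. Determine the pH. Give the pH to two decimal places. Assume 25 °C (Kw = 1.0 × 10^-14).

pH = 8.88

CH3COO- is the conjugate base of the weak acid CH3COOH.
Kb = Kw/Ka = 1.0×10^-14 / 1.7 × 10^-5 = 5.88 × 10^-10
From the ICE table, Kb = [OH-]²/(0.0982 − [OH-]) = 5.88 × 10^-10.
Since Kb ≪ C₀, [OH-] ≈ √(Kb·C₀) = 7.60 × 10^-6 M.
pOH = −log(7.60 × 10^-6) = 5.12; pH = 14.00 − 5.12 = 8.88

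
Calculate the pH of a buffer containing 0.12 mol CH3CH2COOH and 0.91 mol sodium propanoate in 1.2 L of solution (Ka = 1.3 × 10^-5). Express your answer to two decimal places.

pH = 5.77

pKa = −log(1.3 × 10^-5) = 4.886
pH = pKa + log([A⁻]/[HA]) = 4.886 + log(0.91/0.12)
pH = 4.886 + (+0.880) = 5.77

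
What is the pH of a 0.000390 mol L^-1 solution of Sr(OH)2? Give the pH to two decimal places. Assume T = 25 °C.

pH = 10.89

Sr(OH)2 is a strong base (each formula unit releases 2 OH-); [OH-] = 0.00078 M.
pOH = -log(0.00078) = 3.11
pH = 14.00 - 3.11 = 10.89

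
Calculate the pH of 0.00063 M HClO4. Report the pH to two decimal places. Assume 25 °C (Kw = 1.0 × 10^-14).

HClO4 is a strong acid and dissociates completely, so [H+] = 0.00063 M.
pH = -log(0.00063) = 3.20

pH = 3.20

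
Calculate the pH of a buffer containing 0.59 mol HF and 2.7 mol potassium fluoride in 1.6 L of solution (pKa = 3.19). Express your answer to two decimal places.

pH = 3.85

pH = pKa + log([A⁻]/[HA]) = 3.19 + log(2.7/0.59)
pH = 3.19 + (+0.661) = 3.85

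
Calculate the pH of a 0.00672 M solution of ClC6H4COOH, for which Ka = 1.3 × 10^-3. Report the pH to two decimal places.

pH = 2.62

ClC6H4COOH ⇌ ClC6H4COO- + H+
From the ICE table, Ka = [H+]²/(0.00672 − [H+]) = 1.3 × 10^-3.
The 5% rule fails; solving [H+]² + Ka·[H+] − Ka·C₀ = 0 exactly:
[H+] = (−Ka + √(Ka² + 4·Ka·C₀))/2 = 2.38 × 10^-3 M
pH = −log[H+] = −log(2.38 × 10^-3) = 2.62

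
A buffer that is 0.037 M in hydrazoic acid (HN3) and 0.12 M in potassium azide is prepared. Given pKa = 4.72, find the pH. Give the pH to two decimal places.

pH = pKa + log([A⁻]/[HA]) = 4.72 + log(0.12/0.037)
pH = 4.72 + (+0.511) = 5.23

pH = 5.23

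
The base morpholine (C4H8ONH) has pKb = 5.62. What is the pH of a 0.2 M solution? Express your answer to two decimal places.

C4H8ONH + H2O ⇌ C4H8ONH2+ + OH-
Kb = 10^(−5.62) = 2.40 × 10^-6
Kb = [OH-]²/(0.2 − [OH-]) = 2.40 × 10^-6
Since Kb ≪ C₀, [OH-] ≈ √(Kb·C₀) = 6.93 × 10^-4 M.
([OH-]/C₀ = 0.35% < 5%, so the approximation holds.)
pOH = 3.16, so pH = 14.00 − pOH = 10.84

pH = 10.84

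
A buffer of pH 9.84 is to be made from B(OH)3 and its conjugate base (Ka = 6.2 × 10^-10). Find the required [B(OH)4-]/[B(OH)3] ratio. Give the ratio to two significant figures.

pKa = -log(6.2 × 10^-10) = 9.208
pH = pKa + log(r) ⇒ log(r) = 9.84 − 9.208 = +0.632
r = [B(OH)4-]/[B(OH)3] = 10^(+0.632) = 4.29

ratio = 4.3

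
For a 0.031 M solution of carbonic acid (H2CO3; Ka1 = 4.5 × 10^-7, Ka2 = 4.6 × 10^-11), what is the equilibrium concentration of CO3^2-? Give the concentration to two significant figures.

4.6 × 10^-11 M

First ionization gives [H+] ≈ [HCO3-] = 1.18 × 10^-4 M.
Second step: Ka2 = [H+][CO3^2-]/[HCO3-] ≈ [CO3^2-] (since [H+] ≈ [HCO3-]).
So [CO3^2-] ≈ Ka2.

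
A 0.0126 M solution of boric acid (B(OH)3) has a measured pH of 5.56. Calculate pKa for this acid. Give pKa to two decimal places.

pKa = 9.22

[H+] = 10^(-5.56) = 2.75 × 10^-6 M
At equilibrium [HA] = 0.0126 − 2.75 × 10^-6 = 1.26 × 10^-2 M
Ka = [H+][A-]/[HA] = (2.75 × 10^-6)² / 1.26 × 10^-2 = 6.00 × 10^-10
pKa = -log(6.00 × 10^-10) = 9.22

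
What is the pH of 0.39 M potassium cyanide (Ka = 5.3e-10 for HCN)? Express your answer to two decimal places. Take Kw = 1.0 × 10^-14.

pH = 11.43

CN- is the conjugate base of the weak acid HCN.
Kb = Kw/Ka = 1.0×10^-14 / 5.3 × 10^-10 = 1.89 × 10^-5
Kb = [OH-]²/(0.39 − [OH-]) = 1.89 × 10^-5
Assume [OH-] ≪ 0.39: [OH-] ≈ √(1.89 × 10^-5 × 0.39) = 2.71 × 10^-3 M
pOH = −log(2.71 × 10^-3) = 2.57; pH = 14.00 − 2.57 = 11.43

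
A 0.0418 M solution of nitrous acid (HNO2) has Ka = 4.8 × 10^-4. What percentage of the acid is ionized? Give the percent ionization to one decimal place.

HNO2 ⇌ NO2- + H+; let x = [H+] at equilibrium.
Solve x² + 0.00048x − 2.01e-05 = 0 → x = 4.25 × 10^-3 M
Fraction ionized = 4.25 × 10^-3 / 0.0418 = 0.1017 → 10.2%

10.2%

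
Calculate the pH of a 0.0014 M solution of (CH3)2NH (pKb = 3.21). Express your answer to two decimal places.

pH = 10.83

(CH3)2NH + H2O ⇌ (CH3)2NH2+ + OH-
Kb = 10^(−3.21) = 6.17 × 10^-4
From the ICE table, Kb = [OH-]²/(0.0014 − [OH-]) = 6.17 × 10^-4.
[OH-] is not negligible relative to C₀; solve [OH-]² + 0.000617·[OH-] − 8.64e-07 = 0.
[OH-] = [−0.000617 + √(0.000617² + 3.46e-06)]/2 = 6.71 × 10^-4 M
pOH = −log(6.71 × 10^-4) = 3.17; pH = 14.00 − 3.17 = 10.83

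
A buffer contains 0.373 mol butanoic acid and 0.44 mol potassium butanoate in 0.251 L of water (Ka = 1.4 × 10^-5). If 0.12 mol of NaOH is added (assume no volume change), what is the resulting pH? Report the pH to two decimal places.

OH- converts CH3(CH2)2COOH to CH3(CH2)2COO-: CH3(CH2)2COOH → 0.253 mol, CH3(CH2)2COO- → 0.56 mol.
pKa = −log(1.4 × 10^-5) = 4.854
pH = pKa + log(n_CH3(CH2)2COO-/n_CH3(CH2)2COOH) = 4.854 + log(0.56/0.253) = 4.854 + (+0.345)

pH = 5.20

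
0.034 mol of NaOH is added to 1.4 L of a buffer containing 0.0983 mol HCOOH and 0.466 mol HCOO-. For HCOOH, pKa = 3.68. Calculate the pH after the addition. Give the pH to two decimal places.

After neutralization: n(HCOOH) = 0.0643 mol, n(HCOO-) = 0.5 mol.
pH = pKa + log(n_HCOO-/n_HCOOH) = 3.68 + log(0.5/0.0643) = 3.68 + (+0.891)

pH = 4.57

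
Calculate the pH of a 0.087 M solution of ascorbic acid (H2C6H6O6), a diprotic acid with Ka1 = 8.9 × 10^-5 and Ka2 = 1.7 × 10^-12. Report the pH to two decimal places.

Ka1 ≫ Ka2, so treat the first dissociation as the only significant source of H+.
Ka1 = x²/(0.087 − x) = 8.9 × 10^-5
x ≈ √(8.9 × 10^-5 × 0.087) = 2.78 × 10^-3 M
pH = −log(2.78 × 10^-3) = 2.56

pH = 2.56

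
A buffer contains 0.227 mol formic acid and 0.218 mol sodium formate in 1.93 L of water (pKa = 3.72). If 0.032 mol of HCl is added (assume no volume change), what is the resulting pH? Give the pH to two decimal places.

Added H+ converts HCOO- to HCOOH: HCOOH → 0.259 mol, HCOO- → 0.186 mol.
pH = pKa + log(n_HCOO-/n_HCOOH) = 3.72 + log(0.186/0.259) = 3.72 + (-0.144)

pH = 3.58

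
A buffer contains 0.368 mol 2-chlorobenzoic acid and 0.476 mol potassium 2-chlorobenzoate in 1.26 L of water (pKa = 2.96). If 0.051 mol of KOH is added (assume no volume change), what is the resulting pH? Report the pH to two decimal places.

pH = 3.18

After neutralization: n(ClC6H4COOH) = 0.317 mol, n(ClC6H4COO-) = 0.527 mol.
pH = pKa + log([A⁻]/[HA]) = 2.96 + log(0.527/0.317) = 2.96 +0.221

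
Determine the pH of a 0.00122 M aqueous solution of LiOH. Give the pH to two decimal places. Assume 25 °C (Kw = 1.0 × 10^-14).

LiOH is a strong base; [OH-] = 0.00122 M.
pOH = -log(0.00122) = 2.91
pH = 14.00 - 2.91 = 11.09

pH = 11.09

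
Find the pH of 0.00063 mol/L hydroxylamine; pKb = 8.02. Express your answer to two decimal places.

pH = 8.39

NH2OH + H2O ⇌ NH3OH+ + OH-
Kb = 10^(−8.02) = 9.55 × 10^-9
From the ICE table, Kb = [OH-]²/(0.00063 − [OH-]) = 9.55 × 10^-9.
Neglecting [OH-] in the denominator: [OH-] = √(9.55 × 10^-9 × 0.00063) = 2.45 × 10^-6 M
pOH = 5.61, so pH = 14.00 − pOH = 8.39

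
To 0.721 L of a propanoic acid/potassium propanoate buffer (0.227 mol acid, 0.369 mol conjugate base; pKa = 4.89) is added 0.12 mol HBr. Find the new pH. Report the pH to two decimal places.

After neutralization: n(CH3CH2COOH) = 0.347 mol, n(CH3CH2COO-) = 0.249 mol.
pH = pKa + log(n_CH3CH2COO-/n_CH3CH2COOH) = 4.89 + log(0.249/0.347) = 4.89 + (-0.144)

pH = 4.75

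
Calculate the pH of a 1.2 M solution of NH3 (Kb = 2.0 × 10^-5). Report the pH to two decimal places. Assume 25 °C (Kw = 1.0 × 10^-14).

pH = 11.69

NH3 + H2O ⇌ NH4+ + OH-
Kb = [OH-]²/(1.2 − [OH-]) = 2.0 × 10^-5
Assume [OH-] ≪ 1.2: [OH-] ≈ √(2.0 × 10^-5 × 1.2) = 4.90 × 10^-3 M
pOH = −log(4.90 × 10^-3) = 2.31; pH = 14.00 − 2.31 = 11.69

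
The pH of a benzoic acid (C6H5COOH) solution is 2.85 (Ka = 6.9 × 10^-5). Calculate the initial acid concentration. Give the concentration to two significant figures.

C₀ = 3.0 × 10^-2 M

[H+] = 10^(-2.85) = 1.41 × 10^-3 M = x
Ka = x²/(C₀ − x) ⇒ C₀ = x + x²/Ka
C₀ = 1.41 × 10^-3 + (1.41 × 10^-3)²/(6.9 × 10^-5) = 3.02 × 10^-2 M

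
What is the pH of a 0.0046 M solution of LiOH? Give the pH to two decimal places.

pH = 11.66

LiOH is a strong base; [OH-] = 0.0046 M.
pOH = -log(0.0046) = 2.34
pH = 14.00 - 2.34 = 11.66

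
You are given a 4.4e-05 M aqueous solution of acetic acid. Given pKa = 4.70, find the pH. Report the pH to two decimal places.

CH3COOH ⇌ CH3COO- + H+
Ka = 10^(−4.70) = 2.00 × 10^-5
From the ICE table, Ka = [H+]²/(4.4e-05 − [H+]) = 2.00 × 10^-5.
The 5% rule fails; solving [H+]² + Ka·[H+] − Ka·C₀ = 0 exactly:
[H+] = (−Ka + √(Ka² + 4·Ka·C₀))/2 = 2.13 × 10^-5 M
pH = −log(2.13 × 10^-5) = 4.67

pH = 4.67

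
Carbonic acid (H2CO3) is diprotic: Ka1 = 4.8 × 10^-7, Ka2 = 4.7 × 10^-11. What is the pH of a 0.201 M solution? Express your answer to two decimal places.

pH = 3.51

Since Ka1 ≫ Ka2, the first ionization dominates [H+].
Ka1 = x²/(0.201 − x) = 4.8 × 10^-7
x ≈ √(4.8 × 10^-7 × 0.201) = 3.11 × 10^-4 M
pH = −log(3.11 × 10^-4) = 3.51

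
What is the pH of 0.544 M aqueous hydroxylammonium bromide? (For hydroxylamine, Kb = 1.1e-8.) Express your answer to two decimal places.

NH3OH+ is the conjugate acid of the weak base NH2OH.
Ka = Kw/Kb = 1.0×10^-14 / 1.1 × 10^-8 = 9.09 × 10^-7
From the ICE table, Ka = [H+]²/(0.544 − [H+]) = 9.09 × 10^-7.
Since Ka ≪ C₀, [H+] ≈ √(Ka·C₀) = 7.03 × 10^-4 M.
([H+]/C₀ = 0.13% < 5%, so the approximation holds.)
pH = −log(7.03 × 10^-4) = 3.15

pH = 3.15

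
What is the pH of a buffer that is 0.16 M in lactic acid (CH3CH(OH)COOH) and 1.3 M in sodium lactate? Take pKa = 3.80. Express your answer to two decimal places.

pH = 4.71

Using pH = pKa + log([base]/[acid]) with [base]/[acid] = 1.3/0.16:
pH = 3.80 + (+0.910) = 4.71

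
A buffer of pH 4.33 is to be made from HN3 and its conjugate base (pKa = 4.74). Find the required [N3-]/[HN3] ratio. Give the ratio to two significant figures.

pH = pKa + log(r) ⇒ log(r) = 4.33 − 4.74 = -0.41
r = [N3-]/[HN3] = 10^(-0.41) = 0.389

ratio = 0.39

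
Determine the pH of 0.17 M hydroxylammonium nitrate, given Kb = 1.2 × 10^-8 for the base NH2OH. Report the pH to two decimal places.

NH3OH+ is the conjugate acid of the weak base NH2OH.
Ka = Kw/Kb = 1.0×10^-14 / 1.2 × 10^-8 = 8.33 × 10^-7
From the ICE table, Ka = [H+]²/(0.17 − [H+]) = 8.33 × 10^-7.
Since Ka ≪ C₀, [H+] ≈ √(Ka·C₀) = 3.76 × 10^-4 M.
pH = −log(3.76 × 10^-4) = 3.42

pH = 3.42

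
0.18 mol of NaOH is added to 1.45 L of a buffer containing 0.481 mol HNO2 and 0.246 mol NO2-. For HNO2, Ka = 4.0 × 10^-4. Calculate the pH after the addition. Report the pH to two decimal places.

pH = 3.55

After neutralization: n(HNO2) = 0.301 mol, n(NO2-) = 0.426 mol.
pKa = −log(4.0 × 10^-4) = 3.398
pH = pKa + log(n_NO2-/n_HNO2) = 3.398 + log(0.426/0.301) = 3.398 + (+0.151)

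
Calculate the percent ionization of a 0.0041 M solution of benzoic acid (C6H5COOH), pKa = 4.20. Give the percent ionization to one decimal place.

C6H5COOH ⇌ C6H5COO- + H+; let x = [H+] at equilibrium.
Ka = 10^(−4.20) = 6.31 × 10^-5
Ka = x²/(C₀ − x); solving the quadratic gives x = 4.78 × 10^-4 M.
% ionization = x/C₀ × 100% = 4.78 × 10^-4/0.0041 × 100% = 11.7%

11.7%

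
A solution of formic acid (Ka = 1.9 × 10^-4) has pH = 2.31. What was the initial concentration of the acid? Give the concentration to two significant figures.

C₀ = 1.3 × 10^-1 M

[H+] = 10^(-2.31) = 4.90 × 10^-3 M = x
Ka = x²/(C₀ − x) ⇒ C₀ = x + x²/Ka
C₀ = 4.90 × 10^-3 + (4.90 × 10^-3)²/(1.9 × 10^-4) = 1.31 × 10^-1 M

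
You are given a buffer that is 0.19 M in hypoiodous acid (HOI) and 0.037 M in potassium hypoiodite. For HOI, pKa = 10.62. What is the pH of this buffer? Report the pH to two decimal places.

pH = 9.91

Henderson–Hasselbalch: pH = pKa + log([OI-]/[HOI]) = 10.62 + log(0.037/0.19)
pH = 10.62 + (-0.711) = 9.91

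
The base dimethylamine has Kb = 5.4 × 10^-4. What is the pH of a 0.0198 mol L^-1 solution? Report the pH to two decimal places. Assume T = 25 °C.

pH = 11.48

(CH3)2NH + H2O ⇌ (CH3)2NH2+ + OH-
Kb = x²/(0.0198 − x) = 5.4 × 10^-4
x is not negligible relative to C₀; solve x² + 0.00054·x − 1.07e-05 = 0.
x = (−Kb + √(Kb² + 4·Kb·C₀))/2 = 3.01 × 10^-3 M
pOH = 2.52, so pH = 14.00 − pOH = 11.48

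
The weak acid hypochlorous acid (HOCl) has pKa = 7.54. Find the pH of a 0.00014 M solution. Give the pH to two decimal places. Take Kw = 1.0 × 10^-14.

pH = 5.70

HOCl ⇌ OCl- + H+
Ka = 10^(−7.54) = 2.88 × 10^-8
Ka = [H+]²/(0.00014 − [H+]) = 2.88 × 10^-8
Assume [H+] ≪ 0.00014: [H+] ≈ √(2.88 × 10^-8 × 0.00014) = 2.01 × 10^-6 M
Check: 1.4% ionized — well under 5%, approximation valid.
pH = −log(2.01 × 10^-6) = 5.70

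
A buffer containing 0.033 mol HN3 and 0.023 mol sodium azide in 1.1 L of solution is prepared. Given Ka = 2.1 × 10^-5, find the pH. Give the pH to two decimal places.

pH = 4.52

pKa = −log(2.1 × 10^-5) = 4.678
Henderson–Hasselbalch: pH = pKa + log([N3-]/[HN3]) = 4.678 + log(0.023/0.033)
pH = 4.678 + (-0.157) = 4.52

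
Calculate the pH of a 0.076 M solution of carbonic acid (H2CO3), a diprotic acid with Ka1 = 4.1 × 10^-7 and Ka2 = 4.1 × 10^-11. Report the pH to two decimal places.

Since Ka1 ≫ Ka2, the first ionization dominates [H+].
Ka1 = x²/(0.076 − x) = 4.1 × 10^-7
x ≈ √(4.1 × 10^-7 × 0.076) = 1.77 × 10^-4 M
pH = −log(1.77 × 10^-4) = 3.75

pH = 3.75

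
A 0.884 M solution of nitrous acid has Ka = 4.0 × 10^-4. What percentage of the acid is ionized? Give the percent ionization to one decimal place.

2.1%

HNO2 ⇌ NO2- + H+; let x = [H+] at equilibrium.
x ≈ √(Ka·C₀) = √(4.0 × 10^-4 × 0.884) = 1.88 × 10^-2 M
% ionization = x/C₀ × 100% = 1.88 × 10^-2/0.884 × 100% = 2.1%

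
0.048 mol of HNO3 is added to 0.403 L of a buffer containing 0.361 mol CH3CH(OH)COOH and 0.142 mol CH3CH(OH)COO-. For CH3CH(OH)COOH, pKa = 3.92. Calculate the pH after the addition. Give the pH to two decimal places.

Added H+ converts CH3CH(OH)COO- to CH3CH(OH)COOH: CH3CH(OH)COOH → 0.409 mol, CH3CH(OH)COO- → 0.094 mol.
pH = pKa + log(n_CH3CH(OH)COO-/n_CH3CH(OH)COOH) = 3.92 + log(0.094/0.409) = 3.92 + (-0.639)

pH = 3.28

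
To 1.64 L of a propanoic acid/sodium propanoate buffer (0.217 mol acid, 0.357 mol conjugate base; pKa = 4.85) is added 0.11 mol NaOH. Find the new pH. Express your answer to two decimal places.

pH = 5.49

OH- converts CH3CH2COOH to CH3CH2COO-: CH3CH2COOH → 0.107 mol, CH3CH2COO- → 0.467 mol.
pH = pKa + log(n_CH3CH2COO-/n_CH3CH2COOH) = 4.85 + log(0.467/0.107) = 4.85 + (+0.640)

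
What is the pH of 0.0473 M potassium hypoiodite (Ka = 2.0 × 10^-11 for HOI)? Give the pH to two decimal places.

pH = 11.66

OI- is the conjugate base of the weak acid HOI.
Kb = Kw/Ka = 1.0×10^-14 / 2.0 × 10^-11 = 5.00 × 10^-4
Kb = x²/(0.0473 − x) = 5.00 × 10^-4
x is not negligible relative to C₀; solve x² + 0.0005·x − 2.37e-05 = 0.
x = (−Kb + √(Kb² + 4·Kb·C₀))/2 = 4.62 × 10^-3 M
pOH = 2.34, so pH = 14.00 − pOH = 11.66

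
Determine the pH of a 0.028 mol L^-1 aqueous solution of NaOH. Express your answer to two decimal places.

NaOH is a strong base; [OH-] = 0.028 M.
pOH = -log(0.028) = 1.55
pH = 14.00 - 1.55 = 12.45

pH = 12.45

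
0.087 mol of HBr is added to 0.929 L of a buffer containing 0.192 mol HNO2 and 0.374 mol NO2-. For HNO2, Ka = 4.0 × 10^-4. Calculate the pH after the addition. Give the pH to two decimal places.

pH = 3.41

After neutralization: n(HNO2) = 0.279 mol, n(NO2-) = 0.287 mol.
pKa = −log(4.0 × 10^-4) = 3.398
pH = pKa + log([A⁻]/[HA]) = 3.398 + log(0.287/0.279) = 3.398 +0.012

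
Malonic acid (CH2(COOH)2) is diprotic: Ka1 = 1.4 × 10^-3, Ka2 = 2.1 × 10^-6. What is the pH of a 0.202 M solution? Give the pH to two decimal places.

pH = 1.79

Ka1 ≫ Ka2, so treat the first dissociation as the only significant source of H+.
Ka1 = x²/(0.202 − x) = 1.4 × 10^-3
Solving the quadratic: x = (−Ka1 + √(Ka1² + 4·Ka1·C₀))/2 = 1.61 × 10^-2 M
pH = −log(1.61 × 10^-2) = 1.79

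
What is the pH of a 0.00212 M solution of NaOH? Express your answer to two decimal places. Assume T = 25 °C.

NaOH is a strong base; [OH-] = 0.00212 M.
pOH = -log(0.00212) = 2.67
pH = 14.00 - 2.67 = 11.33

pH = 11.33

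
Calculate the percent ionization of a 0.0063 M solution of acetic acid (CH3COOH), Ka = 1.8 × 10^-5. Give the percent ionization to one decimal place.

CH3COOH ⇌ CH3COO- + H+; let x = [H+] at equilibrium.
Solve x² + 1.8e-05x − 1.13e-07 = 0 → x = 3.28 × 10^-4 M
Fraction ionized = 3.28 × 10^-4 / 0.0063 = 0.0521 → 5.2%

5.2%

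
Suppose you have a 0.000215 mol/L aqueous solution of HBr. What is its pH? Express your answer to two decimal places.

pH = 3.67

HBr is a strong acid and dissociates completely, so [H+] = 0.000215 M.
pH = -log(0.000215) = 3.67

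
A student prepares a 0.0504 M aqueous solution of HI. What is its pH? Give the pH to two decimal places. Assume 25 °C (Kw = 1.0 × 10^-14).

pH = 1.30

HI is a strong acid and dissociates completely, so [H+] = 0.0504 M.
pH = -log(0.0504) = 1.30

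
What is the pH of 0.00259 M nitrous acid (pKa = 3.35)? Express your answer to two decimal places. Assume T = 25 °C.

HNO2 ⇌ NO2- + H+
Ka = 10^(−3.35) = 4.47 × 10^-4
From the ICE table, Ka = [H+]²/(0.00259 − [H+]) = 4.47 × 10^-4.
The 5% rule fails; solving [H+]² + Ka·[H+] − Ka·C₀ = 0 exactly:
[H+] = [−0.000447 + √(0.000447² + 4.63e-06)]/2 = 8.75 × 10^-4 M
pH = −log(8.75 × 10^-4) = 3.06

pH = 3.06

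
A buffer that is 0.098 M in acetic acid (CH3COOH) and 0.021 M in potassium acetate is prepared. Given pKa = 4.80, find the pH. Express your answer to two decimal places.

pH = 4.13

Using pH = pKa + log([base]/[acid]) with [base]/[acid] = 0.021/0.098:
pH = 4.80 + (-0.669) = 4.13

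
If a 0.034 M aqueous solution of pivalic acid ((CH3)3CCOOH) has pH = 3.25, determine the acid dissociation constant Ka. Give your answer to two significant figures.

[H+] = 10^(-3.25) = 5.62 × 10^-4 M
At equilibrium [HA] = 0.034 − 5.62 × 10^-4 = 3.34 × 10^-2 M
Ka = [H+][A-]/[HA] = (5.62 × 10^-4)² / 3.34 × 10^-2 = 9.5 × 10^-6

Ka = 9.5 × 10^-6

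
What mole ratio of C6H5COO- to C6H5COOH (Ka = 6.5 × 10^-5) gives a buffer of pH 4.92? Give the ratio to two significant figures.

ratio = 5.4

pKa = -log(6.5 × 10^-5) = 4.187
pH = pKa + log(r) ⇒ log(r) = 4.92 − 4.187 = +0.733
r = [C6H5COO-]/[C6H5COOH] = 10^(+0.733) = 5.41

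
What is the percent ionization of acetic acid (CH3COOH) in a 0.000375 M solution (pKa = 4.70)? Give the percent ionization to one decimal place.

20.6%

CH3COOH ⇌ CH3COO- + H+; let x = [H+] at equilibrium.
Ka = 10^(−4.70) = 2.00 × 10^-5
Solve x² + 2e-05x − 7.5e-09 = 0 → x = 7.72 × 10^-5 M
Fraction ionized = 7.72 × 10^-5 / 0.000375 = 0.2059 → 20.6%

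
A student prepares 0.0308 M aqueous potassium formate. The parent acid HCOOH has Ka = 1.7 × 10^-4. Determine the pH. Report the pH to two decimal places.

pH = 8.13

HCOO- is the conjugate base of the weak acid HCOOH.
Kb = Kw/Ka = 1.0×10^-14 / 1.7 × 10^-4 = 5.88 × 10^-11
From the ICE table, Kb = x²/(0.0308 − x) = 5.88 × 10^-11.
Assume x ≪ 0.0308: x ≈ √(5.88 × 10^-11 × 0.0308) = 1.35 × 10^-6 M
(x/C₀ = 0.0044% < 5%, so the approximation holds.)
pOH = 5.87, so pH = 14.00 − pOH = 8.13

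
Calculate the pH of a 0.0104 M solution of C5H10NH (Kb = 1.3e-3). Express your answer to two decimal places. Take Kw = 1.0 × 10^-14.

pH = 11.49

C5H10NH + H2O ⇌ C5H10NH2+ + OH-
From the ICE table, Kb = [OH-]²/(0.0104 − [OH-]) = 1.3 × 10^-3.
Here C₀/Kb ≈ 8, so the small-[OH-] approximation fails. Use the quadratic:
[OH-] = (−Kb + √(Kb² + 4·Kb·C₀))/2 = 3.08 × 10^-3 M
pOH = 2.51, so pH = 14.00 − pOH = 11.49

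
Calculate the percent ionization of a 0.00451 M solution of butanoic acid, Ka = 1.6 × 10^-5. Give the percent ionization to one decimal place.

CH3(CH2)2COOH ⇌ CH3(CH2)2COO- + H+; let x = [H+] at equilibrium.
Ka = x²/(C₀ − x); solving the quadratic gives x = 2.61 × 10^-4 M.
Fraction ionized = 2.61 × 10^-4 / 0.00451 = 0.0579 → 5.8%

5.8%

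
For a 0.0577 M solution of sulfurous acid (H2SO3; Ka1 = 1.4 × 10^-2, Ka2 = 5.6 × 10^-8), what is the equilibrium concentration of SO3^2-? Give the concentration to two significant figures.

5.6 × 10^-8 M

First ionization gives [H+] ≈ [HSO3-] = 2.23 × 10^-2 M.
Second step: Ka2 = [H+][SO3^2-]/[HSO3-] ≈ [SO3^2-] (since [H+] ≈ [HSO3-]).
So [SO3^2-] ≈ Ka2.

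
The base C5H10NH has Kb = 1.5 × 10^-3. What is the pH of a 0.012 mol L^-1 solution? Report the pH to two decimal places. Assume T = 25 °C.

pH = 11.55

C5H10NH + H2O ⇌ C5H10NH2+ + OH-
From the ICE table, Kb = [OH-]²/(0.012 − [OH-]) = 1.5 × 10^-3.
[OH-] is not negligible relative to C₀; solve [OH-]² + 0.0015·[OH-] − 1.8e-05 = 0.
[OH-] = [−0.0015 + √(0.0015² + 7.2e-05)]/2 = 3.56 × 10^-3 M
pOH = 2.45, so pH = 14.00 − pOH = 11.55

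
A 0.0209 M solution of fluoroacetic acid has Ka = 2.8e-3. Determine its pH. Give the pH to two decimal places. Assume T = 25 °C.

FCH2COOH ⇌ FCH2COO- + H+
Ka = x²/(0.0209 − x) = 2.8 × 10^-3
The 5% rule fails; solving x² + Ka·x − Ka·C₀ = 0 exactly:
x = (−Ka + √(Ka² + 4·Ka·C₀))/2 = 6.38 × 10^-3 M
pH = −log[H+] = −log(6.38 × 10^-3) = 2.20

pH = 2.20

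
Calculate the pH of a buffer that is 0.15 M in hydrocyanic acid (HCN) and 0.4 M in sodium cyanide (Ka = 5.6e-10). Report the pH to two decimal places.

pH = 9.68

pKa = −log(5.6 × 10^-10) = 9.252
pH = pKa + log([A⁻]/[HA]) = 9.252 + log(0.4/0.15)
pH = 9.252 + (+0.426) = 9.68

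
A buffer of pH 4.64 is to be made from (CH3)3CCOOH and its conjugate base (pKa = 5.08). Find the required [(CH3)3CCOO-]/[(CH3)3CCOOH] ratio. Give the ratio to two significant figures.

pH = pKa + log(r) ⇒ log(r) = 4.64 − 5.08 = -0.44
r = [(CH3)3CCOO-]/[(CH3)3CCOOH] = 10^(-0.44) = 0.363

ratio = 0.36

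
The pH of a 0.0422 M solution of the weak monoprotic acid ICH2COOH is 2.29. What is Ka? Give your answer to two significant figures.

Ka = 7.1 × 10^-4

[H+] = 10^(-2.29) = 5.13 × 10^-3 M
At equilibrium [HA] = 0.0422 − 5.13 × 10^-3 = 3.71 × 10^-2 M
Ka = [H+][A-]/[HA] = (5.13 × 10^-3)² / 3.71 × 10^-2 = 7.1 × 10^-4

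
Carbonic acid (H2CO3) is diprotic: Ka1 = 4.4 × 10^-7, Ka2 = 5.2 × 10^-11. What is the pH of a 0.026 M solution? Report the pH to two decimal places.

pH = 3.97

Since Ka1 ≫ Ka2, the first ionization dominates [H+].
Ka1 = x²/(0.026 − x) = 4.4 × 10^-7
x ≈ √(4.4 × 10^-7 × 0.026) = 1.07 × 10^-4 M
pH = −log(1.07 × 10^-4) = 3.97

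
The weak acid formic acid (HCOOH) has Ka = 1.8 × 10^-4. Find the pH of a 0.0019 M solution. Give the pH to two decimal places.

HCOOH ⇌ HCOO- + H+
Ka = [H+]²/(0.0019 − [H+]) = 1.8 × 10^-4
Here C₀/Ka ≈ 10.6, so the small-[H+] approximation fails. Use the quadratic:
[H+] = (−Ka + √(Ka² + 4·Ka·C₀))/2 = 5.02 × 10^-4 M
pH = −log(5.02 × 10^-4) = 3.30

pH = 3.30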